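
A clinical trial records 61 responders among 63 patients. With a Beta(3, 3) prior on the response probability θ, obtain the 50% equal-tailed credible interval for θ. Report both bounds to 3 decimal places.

Posterior: Beta(3+61, 3+2) = Beta(64, 5).
Equal-tailed 50% interval: the 0.25 and 0.75 quantiles of Beta(64, 5).
Posterior mean ≈ 0.928, SD ≈ 0.031; a Normal approximation gives roughly [0.907, 0.948].
Exact: F⁻¹(0.25) = 0.909; F⁻¹(0.75) = 0.950.

[0.909, 0.950]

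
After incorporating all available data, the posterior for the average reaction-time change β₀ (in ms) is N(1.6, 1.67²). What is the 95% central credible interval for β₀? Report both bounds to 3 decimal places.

[-1.673, 4.873]

The posterior is symmetric, so the 95% equal-tailed interval is β₀ = 1.6 ± z·1.67 with z = 1.960.
Half-width: 1.960 × 1.67 = 3.273.
1.6 − 3.273 = -1.673; 1.6 + 3.273 = 4.873.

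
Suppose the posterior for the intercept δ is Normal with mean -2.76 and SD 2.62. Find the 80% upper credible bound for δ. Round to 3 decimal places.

Need U with P(δ ≤ U) = 0.80: U = -2.76 + z_{0.2}·2.62.
z = 0.842; U = -2.76 + 0.842 × 2.62 = -0.555.

-0.555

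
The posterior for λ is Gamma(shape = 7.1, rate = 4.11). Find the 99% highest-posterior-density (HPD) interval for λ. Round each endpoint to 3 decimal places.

[0.412, 3.647]

The posterior is unimodal and skewed, so the HPD interval has equal density at both endpoints and is the shortest 99% interval.
Solving f(0.412) = f(3.647) with F(3.647) − F(0.412) = 0.99 gives [0.412, 3.647].
For comparison, the equal-tailed interval is [0.508, 3.846]; the HPD is narrower and shifted toward the mode.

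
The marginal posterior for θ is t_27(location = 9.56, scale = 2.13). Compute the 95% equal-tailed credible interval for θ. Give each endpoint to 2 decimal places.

[5.19, 13.93]

The t_27 distribution is symmetric; the 95% interval is 9.56 ± t·2.13 with t_{0.975,27} = 2.052.
Half-width: 2.052 × 2.13 = 4.37.
9.56 − 4.37 = 5.19; 9.56 + 4.37 = 13.93.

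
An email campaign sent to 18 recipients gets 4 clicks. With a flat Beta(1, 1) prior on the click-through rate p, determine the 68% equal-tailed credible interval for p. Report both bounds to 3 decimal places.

[0.155, 0.345]

Posterior: Beta(1+4, 1+14) = Beta(5, 15).
Equal-tailed 68% interval: the 0.16 and 0.84 quantiles of Beta(5, 15).
Posterior mean ≈ 0.250, SD ≈ 0.094; a Normal approximation gives roughly [0.156, 0.344].
Exact: F⁻¹(0.16) = 0.155; F⁻¹(0.84) = 0.345.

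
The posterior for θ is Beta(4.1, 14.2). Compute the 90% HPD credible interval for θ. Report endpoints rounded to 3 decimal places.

[0.070, 0.372]

The posterior is unimodal and skewed, so the HPD interval has equal density at both endpoints and is the shortest 90% interval.
Solving f(0.070) = f(0.372) with F(0.372) − F(0.070) = 0.90 gives [0.070, 0.372].
For comparison, the equal-tailed interval is [0.087, 0.396]; the HPD is narrower and shifted toward the mode.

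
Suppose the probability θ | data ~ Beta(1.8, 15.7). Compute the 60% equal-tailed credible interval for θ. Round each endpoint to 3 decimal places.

[0.042, 0.156]

Posterior: Beta(1.8, 15.7).
Equal-tailed 60% interval: the 0.2 and 0.8 quantiles of Beta(1.8, 15.7).
Posterior mean ≈ 0.103, SD ≈ 0.071; a Normal approximation gives roughly [0.043, 0.162].
Exact: F⁻¹(0.2) = 0.042; F⁻¹(0.8) = 0.156.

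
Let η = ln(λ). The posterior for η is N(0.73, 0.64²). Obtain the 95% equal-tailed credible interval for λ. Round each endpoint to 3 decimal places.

On the log scale the 95% interval is 0.73 ± 1.960 × 0.64 = [-0.5244, 1.9844].
Exponentiate: [e^-0.5244, e^1.9844] = [0.592, 7.275].

[0.592, 7.275]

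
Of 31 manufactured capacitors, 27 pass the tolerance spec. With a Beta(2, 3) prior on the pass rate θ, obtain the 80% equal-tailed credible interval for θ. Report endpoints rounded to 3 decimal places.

[0.718, 0.885]

Posterior: Beta(2+27, 3+4) = Beta(29, 7).
Equal-tailed 80% interval: the 0.1 and 0.9 quantiles of Beta(29, 7).
Posterior mean ≈ 0.806, SD ≈ 0.065; a Normal approximation gives roughly [0.722, 0.889].
Exact: F⁻¹(0.1) = 0.718; F⁻¹(0.9) = 0.885.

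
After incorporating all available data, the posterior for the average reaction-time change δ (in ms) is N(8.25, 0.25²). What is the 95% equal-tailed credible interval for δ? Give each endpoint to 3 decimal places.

The posterior is symmetric, so the 95% equal-tailed interval is δ = 8.25 ± z·0.25 with z = 1.960.
Half-width: 1.960 × 0.25 = 0.490.
8.25 − 0.490 = 7.760; 8.25 + 0.490 = 8.740.

[7.760, 8.740]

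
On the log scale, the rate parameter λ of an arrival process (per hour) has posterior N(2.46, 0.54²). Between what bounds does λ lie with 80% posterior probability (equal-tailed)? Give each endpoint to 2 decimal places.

On the log scale the 80% interval is 2.46 ± 1.282 × 0.54 = [1.7680, 3.1520].
Exponentiate: [e^1.7680, e^3.1520] = [5.86, 23.38].

[5.86, 23.38]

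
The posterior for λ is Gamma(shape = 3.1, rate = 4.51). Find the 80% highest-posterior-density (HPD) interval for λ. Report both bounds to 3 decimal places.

The posterior is unimodal and skewed, so the HPD interval has equal density at both endpoints and is the shortest 80% interval.
Solving f(0.158) = f(1.033) with F(1.033) − F(0.158) = 0.80 gives [0.158, 1.033].
For comparison, the equal-tailed interval is [0.258, 1.211]; the HPD is narrower and shifted toward the mode.

[0.158, 1.033]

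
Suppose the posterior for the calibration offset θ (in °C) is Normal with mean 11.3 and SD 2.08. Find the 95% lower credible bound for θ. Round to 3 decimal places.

Need L with P(θ ≥ L) = 0.95: L = 11.3 − z_{0.05}·2.08.
z = 1.645; L = 11.3 − 1.645 × 2.08 = 7.879.

7.879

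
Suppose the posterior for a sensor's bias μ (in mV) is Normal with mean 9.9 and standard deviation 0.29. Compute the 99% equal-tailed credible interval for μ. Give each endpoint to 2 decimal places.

The posterior is symmetric, so the 99% equal-tailed interval is μ = 9.9 ± z·0.29 with z = 2.576.
Half-width: 2.576 × 0.29 = 0.75.
9.9 − 0.75 = 9.15; 9.9 + 0.75 = 10.65.

[9.15, 10.65]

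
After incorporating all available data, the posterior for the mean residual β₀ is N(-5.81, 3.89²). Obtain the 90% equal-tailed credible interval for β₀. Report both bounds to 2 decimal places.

[-12.21, 0.59]

The posterior is symmetric, so the 90% equal-tailed interval is β₀ = -5.81 ± z·3.89 with z = 1.645.
Half-width: 1.645 × 3.89 = 6.40.
-5.81 − 6.40 = -12.21; -5.81 + 6.40 = 0.59.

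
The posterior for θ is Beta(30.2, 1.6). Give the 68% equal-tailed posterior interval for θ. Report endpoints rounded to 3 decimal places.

[0.914, 0.985]

Posterior: Beta(30.2, 1.6).
Equal-tailed 68% interval: the 0.16 and 0.84 quantiles of Beta(30.2, 1.6).
Posterior mean ≈ 0.950, SD ≈ 0.038; a Normal approximation gives roughly [0.912, 0.988].
Exact: F⁻¹(0.16) = 0.914; F⁻¹(0.84) = 0.985.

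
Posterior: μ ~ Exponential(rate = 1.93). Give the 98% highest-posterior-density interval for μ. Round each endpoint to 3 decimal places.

[0.000, 2.027]

The exponential density is strictly decreasing on [0, ∞), so the HPD interval is anchored at 0: [0, q] with P(μ ≤ q) = 0.98.
q = −ln(1 − 0.98) / 1.93 = 3.9120 / 1.93 = 2.027.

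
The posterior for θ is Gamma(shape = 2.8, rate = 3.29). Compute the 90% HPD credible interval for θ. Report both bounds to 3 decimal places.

The posterior is unimodal and skewed, so the HPD interval has equal density at both endpoints and is the shortest 90% interval.
Solving f(0.108) = f(1.574) with F(1.574) − F(0.108) = 0.90 gives [0.108, 1.574].
For comparison, the equal-tailed interval is [0.218, 1.822]; the HPD is narrower and shifted toward the mode.

[0.108, 1.574]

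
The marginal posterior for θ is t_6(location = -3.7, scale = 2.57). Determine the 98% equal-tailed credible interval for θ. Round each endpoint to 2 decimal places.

The t_6 distribution is symmetric; the 98% interval is -3.7 ± t·2.57 with t_{0.99,6} = 3.143.
Half-width: 3.143 × 2.57 = 8.08.
-3.7 − 8.08 = -11.78; -3.7 + 8.08 = 4.38.

[-11.78, 4.38]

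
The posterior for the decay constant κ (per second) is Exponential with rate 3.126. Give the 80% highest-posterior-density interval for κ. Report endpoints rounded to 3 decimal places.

The exponential density is strictly decreasing on [0, ∞), so the HPD interval is anchored at 0: [0, q] with P(κ ≤ q) = 0.80.
q = −ln(1 − 0.80) / 3.126 = 1.6094 / 3.126 = 0.515.

[0.000, 0.515]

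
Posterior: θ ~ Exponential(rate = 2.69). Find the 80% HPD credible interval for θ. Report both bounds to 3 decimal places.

[0.000, 0.598]

The exponential density is strictly decreasing on [0, ∞), so the HPD interval is anchored at 0: [0, q] with P(θ ≤ q) = 0.80.
q = −ln(1 − 0.80) / 2.69 = 1.6094 / 2.69 = 0.598.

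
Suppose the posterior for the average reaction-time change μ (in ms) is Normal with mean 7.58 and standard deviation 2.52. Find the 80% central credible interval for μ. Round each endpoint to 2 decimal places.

[4.35, 10.81]

The posterior is symmetric, so the 80% equal-tailed interval is μ = 7.58 ± z·2.52 with z = 1.282.
Half-width: 1.282 × 2.52 = 3.23.
7.58 − 3.23 = 4.35; 7.58 + 3.23 = 10.81.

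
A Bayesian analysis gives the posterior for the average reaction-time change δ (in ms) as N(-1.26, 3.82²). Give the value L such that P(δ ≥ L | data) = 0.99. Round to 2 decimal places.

Need L with P(δ ≥ L) = 0.99: L = -1.26 − z_{0.01}·3.82.
z = 2.326; L = -1.26 − 2.326 × 3.82 = -10.15.

-10.15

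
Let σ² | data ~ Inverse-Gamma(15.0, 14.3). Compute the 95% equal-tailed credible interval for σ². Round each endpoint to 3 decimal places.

[0.609, 1.703]

Inverse-Gamma(15.0, 14.3) quantiles: F⁻¹(0.025) and F⁻¹(0.975).
Equivalently, 1/σ² ~ Gamma(15.0, rate = 14.3); invert its 0.975 and 0.025 quantiles.
Posterior mean ≈ 1.021, SD ≈ 0.283; a Normal approximation gives roughly [0.466, 1.577].
Exact: lower = 0.609; upper = 1.703.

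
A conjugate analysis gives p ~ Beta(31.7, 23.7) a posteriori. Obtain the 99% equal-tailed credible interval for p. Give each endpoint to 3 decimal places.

Posterior: Beta(31.7, 23.7).
Equal-tailed 99% interval: the 0.005 and 0.995 quantiles of Beta(31.7, 23.7).
Posterior mean ≈ 0.572, SD ≈ 0.066; a Normal approximation gives roughly [0.403, 0.742].
Exact: F⁻¹(0.005) = 0.400; F⁻¹(0.995) = 0.734.

[0.400, 0.734]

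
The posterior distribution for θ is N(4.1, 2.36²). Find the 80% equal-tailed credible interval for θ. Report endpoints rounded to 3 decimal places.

The posterior is symmetric, so the 80% equal-tailed interval is θ = 4.1 ± z·2.36 with z = 1.282.
Half-width: 1.282 × 2.36 = 3.024.
4.1 − 3.024 = 1.076; 4.1 + 3.024 = 7.124.

[1.076, 7.124]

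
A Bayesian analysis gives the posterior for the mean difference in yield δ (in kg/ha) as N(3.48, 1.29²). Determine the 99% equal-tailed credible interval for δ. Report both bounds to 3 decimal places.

[0.157, 6.803]

The posterior is symmetric, so the 99% equal-tailed interval is δ = 3.48 ± z·1.29 with z = 2.576.
Half-width: 2.576 × 1.29 = 3.323.
3.48 − 3.323 = 0.157; 3.48 + 3.323 = 6.803.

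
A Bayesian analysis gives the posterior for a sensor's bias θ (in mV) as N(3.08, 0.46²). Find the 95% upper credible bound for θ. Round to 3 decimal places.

Need U with P(θ ≤ U) = 0.95: U = 3.08 + z_{0.05}·0.46.
z = 1.645; U = 3.08 + 1.645 × 0.46 = 3.837.

3.837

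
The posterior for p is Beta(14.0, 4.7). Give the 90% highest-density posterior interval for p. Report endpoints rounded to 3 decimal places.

[0.595, 0.909]

The posterior is unimodal and skewed, so the HPD interval has equal density at both endpoints and is the shortest 90% interval.
Solving f(0.595) = f(0.909) with F(0.909) − F(0.595) = 0.90 gives [0.595, 0.909].
For comparison, the equal-tailed interval is [0.573, 0.893]; the HPD is narrower and shifted toward the mode.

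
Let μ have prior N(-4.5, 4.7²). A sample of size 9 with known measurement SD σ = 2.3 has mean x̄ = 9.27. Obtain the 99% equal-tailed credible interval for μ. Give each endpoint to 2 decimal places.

Posterior precision = 1/4.7² + 9/2.3² = 0.0453 + 1.7013 = 1.7466, so posterior SD = 0.7567.
Posterior mean = (-4.5/4.7² + 9·9.27/2.3²) / 1.7466 = 8.9131.
Interval: 8.9131 ± 2.576 × 0.7567 → [6.96, 10.86].

[6.96, 10.86]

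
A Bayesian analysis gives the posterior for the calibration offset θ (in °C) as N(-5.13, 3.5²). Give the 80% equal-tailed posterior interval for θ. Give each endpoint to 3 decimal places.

[-9.615, -0.645]

The posterior is symmetric, so the 80% equal-tailed interval is θ = -5.13 ± z·3.5 with z = 1.282.
Half-width: 1.282 × 3.5 = 4.485.
-5.13 − 4.485 = -9.615; -5.13 + 4.485 = -0.645.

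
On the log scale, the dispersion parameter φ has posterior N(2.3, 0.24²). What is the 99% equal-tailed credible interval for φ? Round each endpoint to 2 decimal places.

[5.38, 18.51]

On the log scale the 99% interval is 2.3 ± 2.576 × 0.24 = [1.6818, 2.9182].
Exponentiate: [e^1.6818, e^2.9182] = [5.38, 18.51].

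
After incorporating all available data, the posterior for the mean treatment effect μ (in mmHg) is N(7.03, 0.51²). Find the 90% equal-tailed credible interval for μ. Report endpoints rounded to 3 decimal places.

The posterior is symmetric, so the 90% equal-tailed interval is μ = 7.03 ± z·0.51 with z = 1.645.
Half-width: 1.645 × 0.51 = 0.839.
7.03 − 0.839 = 6.191; 7.03 + 0.839 = 7.869.

[6.191, 7.869]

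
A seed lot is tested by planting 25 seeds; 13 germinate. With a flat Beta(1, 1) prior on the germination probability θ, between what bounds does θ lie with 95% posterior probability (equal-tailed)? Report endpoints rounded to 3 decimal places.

[0.334, 0.701]

Posterior: Beta(1+13, 1+12) = Beta(14, 13).
Equal-tailed 95% interval: the 0.025 and 0.975 quantiles of Beta(14, 13).
Posterior mean ≈ 0.519, SD ≈ 0.094; a Normal approximation gives roughly [0.333, 0.704].
Exact: F⁻¹(0.025) = 0.334; F⁻¹(0.975) = 0.701.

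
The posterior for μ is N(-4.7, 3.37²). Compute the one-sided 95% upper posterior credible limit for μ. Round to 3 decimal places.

0.843

Need U with P(μ ≤ U) = 0.95: U = -4.7 + z_{0.05}·3.37.
z = 1.645; U = -4.7 + 1.645 × 3.37 = 0.843.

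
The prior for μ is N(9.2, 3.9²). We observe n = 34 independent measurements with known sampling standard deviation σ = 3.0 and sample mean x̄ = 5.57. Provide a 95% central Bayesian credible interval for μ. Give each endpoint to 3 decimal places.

Posterior precision = 1/3.9² + 34/3.0² = 0.0657 + 3.7778 = 3.8435, so posterior SD = 0.5101.
Posterior mean = (9.2/3.9² + 34·5.57/3.0²) / 3.8435 = 5.6321.
Interval: 5.6321 ± 1.960 × 0.5101 → [4.632, 6.632].

[4.632, 6.632]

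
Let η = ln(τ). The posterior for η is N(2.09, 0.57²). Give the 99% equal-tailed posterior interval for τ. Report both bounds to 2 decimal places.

On the log scale the 99% interval is 2.09 ± 2.576 × 0.57 = [0.6218, 3.5582].
Exponentiate: [e^0.6218, e^3.5582] = [1.86, 35.10].

[1.86, 35.10]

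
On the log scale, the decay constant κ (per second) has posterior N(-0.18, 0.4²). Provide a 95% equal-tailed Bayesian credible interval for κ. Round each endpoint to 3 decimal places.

[0.381, 1.829]

On the log scale the 95% interval is -0.18 ± 1.960 × 0.4 = [-0.9640, 0.6040].
Exponentiate: [e^-0.9640, e^0.6040] = [0.381, 1.829].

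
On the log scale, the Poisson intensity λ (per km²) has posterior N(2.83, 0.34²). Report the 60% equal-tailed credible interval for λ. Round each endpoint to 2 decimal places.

On the log scale the 60% interval is 2.83 ± 0.842 × 0.34 = [2.5438, 3.1162].
Exponentiate: [e^2.5438, e^3.1162] = [12.73, 22.56].

[12.73, 22.56]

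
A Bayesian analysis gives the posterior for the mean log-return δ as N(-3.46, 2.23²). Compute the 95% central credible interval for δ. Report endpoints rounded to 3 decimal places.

The posterior is symmetric, so the 95% equal-tailed interval is δ = -3.46 ± z·2.23 with z = 1.960.
Half-width: 1.960 × 2.23 = 4.371.
-3.46 − 4.371 = -7.831; -3.46 + 4.371 = 0.911.

[-7.831, 0.911]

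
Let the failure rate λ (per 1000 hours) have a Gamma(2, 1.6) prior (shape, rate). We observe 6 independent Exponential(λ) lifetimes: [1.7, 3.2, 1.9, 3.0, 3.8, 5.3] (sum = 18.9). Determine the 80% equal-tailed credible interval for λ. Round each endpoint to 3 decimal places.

[0.227, 0.574]

Posterior: Gamma(2+6, 1.6+18.9) = Gamma(8, 20.5) (shape, rate).
Equal-tailed 80% interval: Gamma(8, 20.5) quantiles at 0.1 and 0.9.
Posterior mean ≈ 0.390, SD ≈ 0.138; a Normal approximation gives roughly [0.213, 0.567].
Exact: lower = 0.227; upper = 0.574.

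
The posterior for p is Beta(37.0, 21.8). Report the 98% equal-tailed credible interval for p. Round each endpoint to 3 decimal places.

[0.479, 0.767]

Posterior: Beta(37.0, 21.8).
Equal-tailed 98% interval: the 0.01 and 0.99 quantiles of Beta(37.0, 21.8).
Posterior mean ≈ 0.629, SD ≈ 0.062; a Normal approximation gives roughly [0.484, 0.775].
Exact: F⁻¹(0.01) = 0.479; F⁻¹(0.99) = 0.767.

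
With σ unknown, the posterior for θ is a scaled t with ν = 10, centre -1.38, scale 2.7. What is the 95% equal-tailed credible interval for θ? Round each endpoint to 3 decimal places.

The t_10 distribution is symmetric; the 95% interval is -1.38 ± t·2.7 with t_{0.975,10} = 2.228.
Half-width: 2.228 × 2.7 = 6.016.
-1.38 − 6.016 = -7.396; -1.38 + 6.016 = 4.636.

[-7.396, 4.636]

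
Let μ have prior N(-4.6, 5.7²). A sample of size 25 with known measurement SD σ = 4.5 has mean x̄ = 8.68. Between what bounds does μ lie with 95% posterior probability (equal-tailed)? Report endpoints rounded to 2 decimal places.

[6.61, 10.10]

Posterior precision = 1/5.7² + 25/4.5² = 0.0308 + 1.2346 = 1.2653, so posterior SD = 0.8890.
Posterior mean = (-4.6/5.7² + 25·8.68/4.5²) / 1.2653 = 8.3570.
Interval: 8.3570 ± 1.960 × 0.8890 → [6.61, 10.10].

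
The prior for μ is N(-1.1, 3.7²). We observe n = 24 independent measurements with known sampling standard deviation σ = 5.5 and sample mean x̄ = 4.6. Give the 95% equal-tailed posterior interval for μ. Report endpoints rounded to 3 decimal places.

Posterior precision = 1/3.7² + 24/5.5² = 0.0730 + 0.7934 = 0.8664, so posterior SD = 1.0743.
Posterior mean = (-1.1/3.7² + 24·4.6/5.5²) / 0.8664 = 4.1195.
Interval: 4.1195 ± 1.960 × 1.0743 → [2.014, 6.225].

[2.014, 6.225]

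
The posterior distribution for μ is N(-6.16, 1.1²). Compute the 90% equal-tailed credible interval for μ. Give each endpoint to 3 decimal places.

[-7.969, -4.351]

The posterior is symmetric, so the 90% equal-tailed interval is μ = -6.16 ± z·1.1 with z = 1.645.
Half-width: 1.645 × 1.1 = 1.809.
-6.16 − 1.809 = -7.969; -6.16 + 1.809 = -4.351.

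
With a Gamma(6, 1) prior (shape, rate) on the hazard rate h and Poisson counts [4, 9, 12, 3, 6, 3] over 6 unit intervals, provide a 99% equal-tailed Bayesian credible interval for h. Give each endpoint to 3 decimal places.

[3.998, 8.823]

Posterior: Gamma(6+37, 1+6) = Gamma(43, 7) (shape, rate).
Equal-tailed 99% interval: Gamma(43, 7) quantiles at 0.005 and 0.995.
Posterior mean ≈ 6.143, SD ≈ 0.937; a Normal approximation gives roughly [3.730, 8.556].
Exact: lower = 3.998; upper = 8.823.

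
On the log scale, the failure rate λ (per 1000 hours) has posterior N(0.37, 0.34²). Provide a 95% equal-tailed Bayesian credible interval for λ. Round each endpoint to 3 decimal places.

[0.743, 2.819]

On the log scale the 95% interval is 0.37 ± 1.960 × 0.34 = [-0.2964, 1.0364].
Exponentiate: [e^-0.2964, e^1.0364] = [0.743, 2.819].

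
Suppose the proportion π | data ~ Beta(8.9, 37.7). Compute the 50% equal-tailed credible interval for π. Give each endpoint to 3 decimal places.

[0.150, 0.227]

Posterior: Beta(8.9, 37.7).
Equal-tailed 50% interval: the 0.25 and 0.75 quantiles of Beta(8.9, 37.7).
Posterior mean ≈ 0.191, SD ≈ 0.057; a Normal approximation gives roughly [0.153, 0.229].
Exact: F⁻¹(0.25) = 0.150; F⁻¹(0.75) = 0.227.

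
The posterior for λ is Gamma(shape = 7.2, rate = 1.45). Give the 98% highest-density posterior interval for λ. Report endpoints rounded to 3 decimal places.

[1.392, 9.689]

The posterior is unimodal and skewed, so the HPD interval has equal density at both endpoints and is the shortest 98% interval.
Solving f(1.392) = f(9.689) with F(9.689) − F(1.392) = 0.98 gives [1.392, 9.689].
For comparison, the equal-tailed interval is [1.685, 10.248]; the HPD is narrower and shifted toward the mode.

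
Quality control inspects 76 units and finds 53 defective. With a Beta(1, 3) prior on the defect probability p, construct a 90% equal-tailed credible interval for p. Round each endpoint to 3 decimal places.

Posterior: Beta(1+53, 3+23) = Beta(54, 26).
Equal-tailed 90% interval: the 0.05 and 0.95 quantiles of Beta(54, 26).
Posterior mean ≈ 0.675, SD ≈ 0.052; a Normal approximation gives roughly [0.589, 0.761].
Exact: F⁻¹(0.05) = 0.587; F⁻¹(0.95) = 0.758.

[0.587, 0.758]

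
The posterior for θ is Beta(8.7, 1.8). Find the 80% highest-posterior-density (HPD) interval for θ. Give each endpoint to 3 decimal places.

[0.732, 0.985]

The posterior is unimodal and skewed, so the HPD interval has equal density at both endpoints and is the shortest 80% interval.
Solving f(0.732) = f(0.985) with F(0.985) − F(0.732) = 0.80 gives [0.732, 0.985].
For comparison, the equal-tailed interval is [0.673, 0.954]; the HPD is narrower and shifted toward the mode.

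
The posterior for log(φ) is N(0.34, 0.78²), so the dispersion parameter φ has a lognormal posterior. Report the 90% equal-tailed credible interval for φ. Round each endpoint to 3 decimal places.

[0.389, 5.068]

On the log scale the 90% interval is 0.34 ± 1.645 × 0.78 = [-0.9430, 1.6230].
Exponentiate: [e^-0.9430, e^1.6230] = [0.389, 5.068].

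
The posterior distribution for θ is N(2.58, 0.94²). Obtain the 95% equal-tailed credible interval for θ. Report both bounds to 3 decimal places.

[0.738, 4.422]

The posterior is symmetric, so the 95% equal-tailed interval is θ = 2.58 ± z·0.94 with z = 1.960.
Half-width: 1.960 × 0.94 = 1.842.
2.58 − 1.842 = 0.738; 2.58 + 1.842 = 4.422.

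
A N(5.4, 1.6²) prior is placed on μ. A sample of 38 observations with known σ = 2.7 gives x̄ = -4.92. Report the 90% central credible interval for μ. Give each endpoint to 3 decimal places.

[-4.895, -3.506]

Posterior precision = 1/1.6² + 38/2.7² = 0.3906 + 5.2126 = 5.6032, so posterior SD = 0.4225.
Posterior mean = (5.4/1.6² + 38·-4.92/2.7²) / 5.6032 = -4.2006.
Interval: -4.2006 ± 1.645 × 0.4225 → [-4.895, -3.506].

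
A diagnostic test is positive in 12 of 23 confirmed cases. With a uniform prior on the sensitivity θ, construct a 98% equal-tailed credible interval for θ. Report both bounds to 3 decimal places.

Posterior: Beta(1+12, 1+11) = Beta(13, 12).
Equal-tailed 98% interval: the 0.01 and 0.99 quantiles of Beta(13, 12).
Posterior mean ≈ 0.520, SD ≈ 0.098; a Normal approximation gives roughly [0.292, 0.748].
Exact: F⁻¹(0.01) = 0.295; F⁻¹(0.99) = 0.740.

[0.295, 0.740]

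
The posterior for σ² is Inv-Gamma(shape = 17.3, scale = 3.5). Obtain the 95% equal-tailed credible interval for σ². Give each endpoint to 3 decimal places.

[0.133, 0.345]

Inverse-Gamma(17.3, 3.5) quantiles: F⁻¹(0.025) and F⁻¹(0.975).
Equivalently, 1/σ² ~ Gamma(17.3, rate = 3.5); invert its 0.975 and 0.025 quantiles.
Posterior mean ≈ 0.215, SD ≈ 0.055; a Normal approximation gives roughly [0.107, 0.322].
Exact: lower = 0.133; upper = 0.345.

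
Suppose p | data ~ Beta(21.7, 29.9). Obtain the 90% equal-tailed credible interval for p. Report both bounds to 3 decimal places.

[0.310, 0.534]

Posterior: Beta(21.7, 29.9).
Equal-tailed 90% interval: the 0.05 and 0.95 quantiles of Beta(21.7, 29.9).
Posterior mean ≈ 0.421, SD ≈ 0.068; a Normal approximation gives roughly [0.309, 0.532].
Exact: F⁻¹(0.05) = 0.310; F⁻¹(0.95) = 0.534.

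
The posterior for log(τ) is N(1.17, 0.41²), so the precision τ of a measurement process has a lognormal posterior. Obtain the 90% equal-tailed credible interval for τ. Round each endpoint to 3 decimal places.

On the log scale the 90% interval is 1.17 ± 1.645 × 0.41 = [0.4956, 1.8444].
Exponentiate: [e^0.4956, e^1.8444] = [1.641, 6.324].

[1.641, 6.324]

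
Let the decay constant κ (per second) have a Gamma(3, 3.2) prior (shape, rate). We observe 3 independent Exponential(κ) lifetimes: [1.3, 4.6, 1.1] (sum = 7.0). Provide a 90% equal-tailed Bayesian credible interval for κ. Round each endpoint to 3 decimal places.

Posterior: Gamma(3+3, 3.2+7.0) = Gamma(6, 10.2) (shape, rate).
Equal-tailed 90% interval: Gamma(6, 10.2) quantiles at 0.05 and 0.95.
Posterior mean ≈ 0.588, SD ≈ 0.240; a Normal approximation gives roughly [0.193, 0.983].
Exact: lower = 0.256; upper = 1.031.

[0.256, 1.031]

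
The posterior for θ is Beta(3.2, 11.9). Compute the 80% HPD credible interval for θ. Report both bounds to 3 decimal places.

[0.067, 0.318]

The posterior is unimodal and skewed, so the HPD interval has equal density at both endpoints and is the shortest 80% interval.
Solving f(0.067) = f(0.318) with F(0.318) − F(0.067) = 0.80 gives [0.067, 0.318].
For comparison, the equal-tailed interval is [0.090, 0.351]; the HPD is narrower and shifted toward the mode.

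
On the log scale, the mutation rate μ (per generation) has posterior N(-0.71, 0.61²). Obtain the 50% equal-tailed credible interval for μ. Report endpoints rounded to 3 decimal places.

[0.326, 0.742]

On the log scale the 50% interval is -0.71 ± 0.674 × 0.61 = [-1.1214, -0.2986].
Exponentiate: [e^-1.1214, e^-0.2986] = [0.326, 0.742].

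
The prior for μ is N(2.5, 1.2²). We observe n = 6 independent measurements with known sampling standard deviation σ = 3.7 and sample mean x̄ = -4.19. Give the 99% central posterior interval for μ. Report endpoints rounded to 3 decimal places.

Posterior precision = 1/1.2² + 6/3.7² = 0.6944 + 0.4383 = 1.1327, so posterior SD = 0.9396.
Posterior mean = (2.5/1.2² + 6·-4.19/3.7²) / 1.1327 = -0.0885.
Interval: -0.0885 ± 2.576 × 0.9396 → [-2.509, 2.332].

[-2.509, 2.332]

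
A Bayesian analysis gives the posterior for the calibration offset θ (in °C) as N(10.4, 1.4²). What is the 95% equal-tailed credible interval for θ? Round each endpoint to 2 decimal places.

[7.66, 13.14]

The posterior is symmetric, so the 95% equal-tailed interval is θ = 10.4 ± z·1.4 with z = 1.960.
Half-width: 1.960 × 1.4 = 2.74.
10.4 − 2.74 = 7.66; 10.4 + 2.74 = 13.14.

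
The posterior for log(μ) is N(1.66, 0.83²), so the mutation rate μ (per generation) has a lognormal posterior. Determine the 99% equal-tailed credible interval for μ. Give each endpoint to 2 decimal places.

[0.62, 44.61]

On the log scale the 99% interval is 1.66 ± 2.576 × 0.83 = [-0.4779, 3.7979].
Exponentiate: [e^-0.4779, e^3.7979] = [0.62, 44.61].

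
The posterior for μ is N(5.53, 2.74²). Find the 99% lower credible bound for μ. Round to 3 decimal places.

-0.844

Need L with P(μ ≥ L) = 0.99: L = 5.53 − z_{0.01}·2.74.
z = 2.326; L = 5.53 − 2.326 × 2.74 = -0.844.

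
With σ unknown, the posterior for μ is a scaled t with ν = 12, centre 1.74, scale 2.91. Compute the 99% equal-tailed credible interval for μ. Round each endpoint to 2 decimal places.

The t_12 distribution is symmetric; the 99% interval is 1.74 ± t·2.91 with t_{0.995,12} = 3.055.
Half-width: 3.055 × 2.91 = 8.89.
1.74 − 8.89 = -7.15; 1.74 + 8.89 = 10.63.

[-7.15, 10.63]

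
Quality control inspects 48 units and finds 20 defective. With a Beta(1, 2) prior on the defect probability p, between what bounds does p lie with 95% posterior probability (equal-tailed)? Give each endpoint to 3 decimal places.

[0.282, 0.548]

Posterior: Beta(1+20, 2+28) = Beta(21, 30).
Equal-tailed 95% interval: the 0.025 and 0.975 quantiles of Beta(21, 30).
Posterior mean ≈ 0.412, SD ≈ 0.068; a Normal approximation gives roughly [0.278, 0.546].
Exact: F⁻¹(0.025) = 0.282; F⁻¹(0.975) = 0.548.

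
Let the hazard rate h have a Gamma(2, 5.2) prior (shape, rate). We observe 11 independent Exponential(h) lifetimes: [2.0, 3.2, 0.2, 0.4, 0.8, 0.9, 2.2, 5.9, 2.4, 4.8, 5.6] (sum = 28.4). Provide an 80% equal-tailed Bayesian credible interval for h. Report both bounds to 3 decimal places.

Posterior: Gamma(2+11, 5.2+28.4) = Gamma(13, 33.6) (shape, rate).
Equal-tailed 80% interval: Gamma(13, 33.6) quantiles at 0.1 and 0.9.
Posterior mean ≈ 0.387, SD ≈ 0.107; a Normal approximation gives roughly [0.249, 0.524].
Exact: lower = 0.257; upper = 0.529.

[0.257, 0.529]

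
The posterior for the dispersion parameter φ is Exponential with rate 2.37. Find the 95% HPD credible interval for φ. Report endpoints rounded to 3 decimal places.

The exponential density is strictly decreasing on [0, ∞), so the HPD interval is anchored at 0: [0, q] with P(φ ≤ q) = 0.95.
q = −ln(1 − 0.95) / 2.37 = 2.9957 / 2.37 = 1.264.

[0.000, 1.264]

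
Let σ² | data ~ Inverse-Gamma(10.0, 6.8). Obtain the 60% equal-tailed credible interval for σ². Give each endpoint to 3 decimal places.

Inverse-Gamma(10.0, 6.8) quantiles: F⁻¹(0.2) and F⁻¹(0.8).
Equivalently, 1/σ² ~ Gamma(10.0, rate = 6.8); invert its 0.8 and 0.2 quantiles.
Posterior mean ≈ 0.756, SD ≈ 0.267; a Normal approximation gives roughly [0.531, 0.980].
Exact: lower = 0.543; upper = 0.933.

[0.543, 0.933]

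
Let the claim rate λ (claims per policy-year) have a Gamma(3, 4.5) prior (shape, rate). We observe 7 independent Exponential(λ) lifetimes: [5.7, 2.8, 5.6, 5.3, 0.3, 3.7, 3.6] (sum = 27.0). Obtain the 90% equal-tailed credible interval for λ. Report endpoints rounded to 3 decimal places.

Posterior: Gamma(3+7, 4.5+27.0) = Gamma(10, 31.5) (shape, rate).
Equal-tailed 90% interval: Gamma(10, 31.5) quantiles at 0.05 and 0.95.
Posterior mean ≈ 0.317, SD ≈ 0.100; a Normal approximation gives roughly [0.152, 0.483].
Exact: lower = 0.172; upper = 0.499.

[0.172, 0.499]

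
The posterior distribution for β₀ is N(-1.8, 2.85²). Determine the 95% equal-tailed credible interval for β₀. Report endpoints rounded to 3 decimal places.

The posterior is symmetric, so the 95% equal-tailed interval is β₀ = -1.8 ± z·2.85 with z = 1.960.
Half-width: 1.960 × 2.85 = 5.586.
-1.8 − 5.586 = -7.386; -1.8 + 5.586 = 3.786.

[-7.386, 3.786]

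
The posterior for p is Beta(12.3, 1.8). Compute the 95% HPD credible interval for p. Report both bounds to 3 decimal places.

[0.705, 0.998]

The posterior is unimodal and skewed, so the HPD interval has equal density at both endpoints and is the shortest 95% interval.
Solving f(0.705) = f(0.998) with F(0.998) − F(0.705) = 0.95 gives [0.705, 0.998].
For comparison, the equal-tailed interval is [0.663, 0.986]; the HPD is narrower and shifted toward the mode.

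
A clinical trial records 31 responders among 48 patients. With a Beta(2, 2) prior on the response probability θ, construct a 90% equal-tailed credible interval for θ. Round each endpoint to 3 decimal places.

[0.523, 0.740]

Posterior: Beta(2+31, 2+17) = Beta(33, 19).
Equal-tailed 90% interval: the 0.05 and 0.95 quantiles of Beta(33, 19).
Posterior mean ≈ 0.635, SD ≈ 0.066; a Normal approximation gives roughly [0.526, 0.743].
Exact: F⁻¹(0.05) = 0.523; F⁻¹(0.95) = 0.740.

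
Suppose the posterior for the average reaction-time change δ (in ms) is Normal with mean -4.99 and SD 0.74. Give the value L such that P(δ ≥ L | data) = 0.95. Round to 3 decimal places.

-6.207

Need L with P(δ ≥ L) = 0.95: L = -4.99 − z_{0.05}·0.74.
z = 1.645; L = -4.99 − 1.645 × 0.74 = -6.207.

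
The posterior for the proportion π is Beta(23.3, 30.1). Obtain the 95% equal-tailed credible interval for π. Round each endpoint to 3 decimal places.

[0.307, 0.570]

Posterior: Beta(23.3, 30.1).
Equal-tailed 95% interval: the 0.025 and 0.975 quantiles of Beta(23.3, 30.1).
Posterior mean ≈ 0.436, SD ≈ 0.067; a Normal approximation gives roughly [0.305, 0.568].
Exact: F⁻¹(0.025) = 0.307; F⁻¹(0.975) = 0.570.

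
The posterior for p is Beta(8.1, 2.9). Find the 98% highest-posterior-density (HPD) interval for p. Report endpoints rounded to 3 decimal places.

The posterior is unimodal and skewed, so the HPD interval has equal density at both endpoints and is the shortest 98% interval.
Solving f(0.430) = f(0.973) with F(0.973) − F(0.430) = 0.98 gives [0.430, 0.973].
For comparison, the equal-tailed interval is [0.398, 0.956]; the HPD is narrower and shifted toward the mode.

[0.430, 0.973]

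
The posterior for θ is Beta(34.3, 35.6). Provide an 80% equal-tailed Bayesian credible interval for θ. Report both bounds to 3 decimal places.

[0.414, 0.567]

Posterior: Beta(34.3, 35.6).
Equal-tailed 80% interval: the 0.1 and 0.9 quantiles of Beta(34.3, 35.6).
Posterior mean ≈ 0.491, SD ≈ 0.059; a Normal approximation gives roughly [0.415, 0.567].
Exact: F⁻¹(0.1) = 0.414; F⁻¹(0.9) = 0.567.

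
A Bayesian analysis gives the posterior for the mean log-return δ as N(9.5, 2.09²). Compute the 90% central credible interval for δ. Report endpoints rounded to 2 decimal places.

The posterior is symmetric, so the 90% equal-tailed interval is δ = 9.5 ± z·2.09 with z = 1.645.
Half-width: 1.645 × 2.09 = 3.44.
9.5 − 3.44 = 6.06; 9.5 + 3.44 = 12.94.

[6.06, 12.94]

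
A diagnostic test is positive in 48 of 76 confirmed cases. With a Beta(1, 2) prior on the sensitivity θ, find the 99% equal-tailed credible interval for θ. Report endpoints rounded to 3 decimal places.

Posterior: Beta(1+48, 2+28) = Beta(49, 30).
Equal-tailed 99% interval: the 0.005 and 0.995 quantiles of Beta(49, 30).
Posterior mean ≈ 0.620, SD ≈ 0.054; a Normal approximation gives roughly [0.480, 0.760].
Exact: F⁻¹(0.005) = 0.476; F⁻¹(0.995) = 0.753.

[0.476, 0.753]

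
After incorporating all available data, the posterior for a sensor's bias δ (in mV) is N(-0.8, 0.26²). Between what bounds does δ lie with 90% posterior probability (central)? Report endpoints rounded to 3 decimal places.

[-1.228, -0.372]

The posterior is symmetric, so the 90% equal-tailed interval is δ = -0.8 ± z·0.26 with z = 1.645.
Half-width: 1.645 × 0.26 = 0.428.
-0.8 − 0.428 = -1.228; -0.8 + 0.428 = -0.372.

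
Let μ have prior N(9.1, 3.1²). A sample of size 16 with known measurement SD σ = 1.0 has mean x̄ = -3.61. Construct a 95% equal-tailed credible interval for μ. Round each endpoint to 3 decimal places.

Posterior precision = 1/3.1² + 16/1.0² = 0.1041 + 16.0000 = 16.1041, so posterior SD = 0.2492.
Posterior mean = (9.1/3.1² + 16·-3.61/1.0²) / 16.1041 = -3.5279.
Interval: -3.5279 ± 1.960 × 0.2492 → [-4.016, -3.039].

[-4.016, -3.039]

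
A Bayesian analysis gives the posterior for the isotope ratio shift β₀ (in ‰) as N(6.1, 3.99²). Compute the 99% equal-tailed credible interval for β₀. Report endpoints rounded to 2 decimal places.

The posterior is symmetric, so the 99% equal-tailed interval is β₀ = 6.1 ± z·3.99 with z = 2.576.
Half-width: 2.576 × 3.99 = 10.28.
6.1 − 10.28 = -4.18; 6.1 + 10.28 = 16.38.

[-4.18, 16.38]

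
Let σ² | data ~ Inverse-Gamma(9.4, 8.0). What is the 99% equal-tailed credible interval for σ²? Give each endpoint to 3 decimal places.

[0.418, 2.378]

Inverse-Gamma(9.4, 8.0) quantiles: F⁻¹(0.005) and F⁻¹(0.995).
Equivalently, 1/σ² ~ Gamma(9.4, rate = 8.0); invert its 0.995 and 0.005 quantiles.
Posterior mean ≈ 0.952, SD ≈ 0.350; a Normal approximation gives roughly [0.051, 1.854].
Exact: lower = 0.418; upper = 2.378.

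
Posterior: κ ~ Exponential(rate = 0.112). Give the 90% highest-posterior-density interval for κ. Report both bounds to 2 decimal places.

The exponential density is strictly decreasing on [0, ∞), so the HPD interval is anchored at 0: [0, q] with P(κ ≤ q) = 0.90.
q = −ln(1 − 0.90) / 0.112 = 2.3026 / 0.112 = 20.56.

[0.00, 20.56]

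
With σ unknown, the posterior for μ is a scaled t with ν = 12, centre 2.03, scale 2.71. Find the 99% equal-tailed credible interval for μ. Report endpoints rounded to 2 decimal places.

The t_12 distribution is symmetric; the 99% interval is 2.03 ± t·2.71 with t_{0.995,12} = 3.055.
Half-width: 3.055 × 2.71 = 8.28.
2.03 − 8.28 = -6.25; 2.03 + 8.28 = 10.31.

[-6.25, 10.31]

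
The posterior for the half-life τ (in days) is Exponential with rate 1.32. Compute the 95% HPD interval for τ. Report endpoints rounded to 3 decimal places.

The exponential density is strictly decreasing on [0, ∞), so the HPD interval is anchored at 0: [0, q] with P(τ ≤ q) = 0.95.
q = −ln(1 − 0.95) / 1.32 = 2.9957 / 1.32 = 2.269.

[0.000, 2.269]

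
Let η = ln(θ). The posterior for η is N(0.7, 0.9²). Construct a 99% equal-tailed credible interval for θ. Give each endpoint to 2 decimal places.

On the log scale the 99% interval is 0.7 ± 2.576 × 0.9 = [-1.6182, 3.0182].
Exponentiate: [e^-1.6182, e^3.0182] = [0.20, 20.46].

[0.20, 20.46]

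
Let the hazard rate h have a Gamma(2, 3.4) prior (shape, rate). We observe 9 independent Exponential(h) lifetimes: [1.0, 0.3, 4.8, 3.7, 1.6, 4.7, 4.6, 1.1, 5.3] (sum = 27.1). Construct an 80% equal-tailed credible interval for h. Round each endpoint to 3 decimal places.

[0.230, 0.505]

Posterior: Gamma(2+9, 3.4+27.1) = Gamma(11, 30.5) (shape, rate).
Equal-tailed 80% interval: Gamma(11, 30.5) quantiles at 0.1 and 0.9.
Posterior mean ≈ 0.361, SD ≈ 0.109; a Normal approximation gives roughly [0.221, 0.500].
Exact: lower = 0.230; upper = 0.505.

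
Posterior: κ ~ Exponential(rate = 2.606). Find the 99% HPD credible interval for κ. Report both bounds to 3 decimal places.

[0.000, 1.767]

The exponential density is strictly decreasing on [0, ∞), so the HPD interval is anchored at 0: [0, q] with P(κ ≤ q) = 0.99.
q = −ln(1 − 0.99) / 2.606 = 4.6052 / 2.606 = 1.767.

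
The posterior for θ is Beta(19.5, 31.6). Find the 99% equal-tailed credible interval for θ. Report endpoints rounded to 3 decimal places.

[0.220, 0.560]

Posterior: Beta(19.5, 31.6).
Equal-tailed 99% interval: the 0.005 and 0.995 quantiles of Beta(19.5, 31.6).
Posterior mean ≈ 0.382, SD ≈ 0.067; a Normal approximation gives roughly [0.208, 0.555].
Exact: F⁻¹(0.005) = 0.220; F⁻¹(0.995) = 0.560.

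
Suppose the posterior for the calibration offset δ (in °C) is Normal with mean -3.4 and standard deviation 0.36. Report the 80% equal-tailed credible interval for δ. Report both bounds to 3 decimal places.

The posterior is symmetric, so the 80% equal-tailed interval is δ = -3.4 ± z·0.36 with z = 1.282.
Half-width: 1.282 × 0.36 = 0.461.
-3.4 − 0.461 = -3.861; -3.4 + 0.461 = -2.939.

[-3.861, -2.939]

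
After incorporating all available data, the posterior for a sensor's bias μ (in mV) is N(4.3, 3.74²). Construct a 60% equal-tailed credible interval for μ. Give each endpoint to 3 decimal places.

The posterior is symmetric, so the 60% equal-tailed interval is μ = 4.3 ± z·3.74 with z = 0.842.
Half-width: 0.842 × 3.74 = 3.148.
4.3 − 3.148 = 1.152; 4.3 + 3.148 = 7.448.

[1.152, 7.448]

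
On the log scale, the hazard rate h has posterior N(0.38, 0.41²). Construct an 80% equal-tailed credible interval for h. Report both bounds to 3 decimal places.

[0.865, 2.473]

On the log scale the 80% interval is 0.38 ± 1.282 × 0.41 = [-0.1454, 0.9054].
Exponentiate: [e^-0.1454, e^0.9054] = [0.865, 2.473].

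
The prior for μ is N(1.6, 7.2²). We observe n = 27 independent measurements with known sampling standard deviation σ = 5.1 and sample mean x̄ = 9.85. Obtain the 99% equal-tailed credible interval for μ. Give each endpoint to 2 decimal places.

Posterior precision = 1/7.2² + 27/5.1² = 0.0193 + 1.0381 = 1.0574, so posterior SD = 0.9725.
Posterior mean = (1.6/7.2² + 27·9.85/5.1²) / 1.0574 = 9.6995.
Interval: 9.6995 ± 2.576 × 0.9725 → [7.19, 12.20].

[7.19, 12.20]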